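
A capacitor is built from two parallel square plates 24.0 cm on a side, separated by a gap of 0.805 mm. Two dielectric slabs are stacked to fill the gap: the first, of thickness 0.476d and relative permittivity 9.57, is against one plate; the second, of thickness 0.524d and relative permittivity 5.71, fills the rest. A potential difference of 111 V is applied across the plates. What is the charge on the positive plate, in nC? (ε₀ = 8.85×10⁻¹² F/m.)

A = (24.0 cm)² = 5.76×10⁻² m².
Stacked slabs ⇒ two capacitors in series, each with the full plate area.
C₁ = κ₁ε₀A/d₁ = 9.57 × 8.85×10⁻¹² × 5.76×10⁻² / 3.83×10⁻⁴ = 1.27×10⁻⁸ F.
C₂ = κ₂ε₀A/d₂ = 5.71 × 8.85×10⁻¹² × 5.76×10⁻² / 4.22×10⁻⁴ = 6.90×10⁻⁹ F.
C = (1/C₁ + 1/C₂)⁻¹ = 4.47×10⁻⁹ F.
Q = CV = 4.47×10⁻⁹ × 111 = 4.97×10⁻⁷ C.

Q ≈ 497 nC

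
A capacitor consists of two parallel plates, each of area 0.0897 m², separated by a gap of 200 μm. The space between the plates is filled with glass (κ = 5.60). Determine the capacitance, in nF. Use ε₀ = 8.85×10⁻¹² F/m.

C ≈ 22.2 nF

C = κε₀A/d = 5.60 × 8.85×10⁻¹² × 8.97×10⁻² / 2.00×10⁻⁴ = 2.22×10⁻⁸ F.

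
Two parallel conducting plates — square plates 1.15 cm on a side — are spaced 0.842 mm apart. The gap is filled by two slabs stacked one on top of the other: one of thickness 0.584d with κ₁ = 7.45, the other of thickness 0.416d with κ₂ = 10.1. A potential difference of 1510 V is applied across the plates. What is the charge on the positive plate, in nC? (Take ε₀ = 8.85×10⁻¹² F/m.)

A = (1.15 cm)² = 1.32×10⁻⁴ m².
Stacked slabs ⇒ two capacitors in series, each with the full plate area.
C₁ = κ₁ε₀A/d₁ = 7.45 × 8.85×10⁻¹² × 1.32×10⁻⁴ / 4.92×10⁻⁴ = 1.77×10⁻¹¹ F.
C₂ = κ₂ε₀A/d₂ = 10.1 × 8.85×10⁻¹² × 1.32×10⁻⁴ / 3.50×10⁻⁴ = 3.37×10⁻¹¹ F.
C = (1/C₁ + 1/C₂)⁻¹ = 1.16×10⁻¹¹ F.
Q = CV = 1.16×10⁻¹¹ × 1510 = 1.76×10⁻⁸ C.

17.6 nC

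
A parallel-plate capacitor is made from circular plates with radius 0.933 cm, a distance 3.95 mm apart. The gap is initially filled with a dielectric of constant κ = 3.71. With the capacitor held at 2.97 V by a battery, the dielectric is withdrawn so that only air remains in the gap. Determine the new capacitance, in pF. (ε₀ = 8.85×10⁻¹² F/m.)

0.613 pF

A = π(0.933 cm)² = 2.73×10⁻⁴ m².
Initially C₁ = κε₀A/d = 3.71 × 8.85×10⁻¹² × 2.73×10⁻⁴ / 3.95×10⁻³ = 2.27×10⁻¹² F.
C = κε₀A/d scales with κ, so C₂/C₁ = 1/κ = 1/3.71 = 0.270.
C₂ = 0.270 × 2.27×10⁻¹² = 6.13×10⁻¹³ F.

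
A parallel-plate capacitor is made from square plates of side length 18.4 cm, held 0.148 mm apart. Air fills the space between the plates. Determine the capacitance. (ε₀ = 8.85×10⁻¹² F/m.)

C ≈ 2.02 nF

A = (18.4 cm)² = 3.39×10⁻² m².
C = ε₀A/d = 8.85×10⁻¹² × 3.39×10⁻² / 1.48×10⁻⁴ = 2.02×10⁻⁹ F.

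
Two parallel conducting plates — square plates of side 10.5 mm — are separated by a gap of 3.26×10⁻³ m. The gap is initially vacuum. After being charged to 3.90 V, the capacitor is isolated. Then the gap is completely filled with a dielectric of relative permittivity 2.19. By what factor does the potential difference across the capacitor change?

Isolated ⇒ Q is held fixed.
C₂ = 2.19 C₁ and V = Q/C, so V₂/V₁ = C₁/C₂ = 0.457.

V₂/V₁ ≈ 0.457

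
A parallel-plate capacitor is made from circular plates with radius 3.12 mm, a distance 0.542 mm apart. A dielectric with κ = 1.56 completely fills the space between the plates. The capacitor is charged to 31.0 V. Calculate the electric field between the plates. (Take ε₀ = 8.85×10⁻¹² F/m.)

57.2 kV/m

E = V/d = 31.0 / 5.42×10⁻⁴ = 5.72×10⁴ V/m.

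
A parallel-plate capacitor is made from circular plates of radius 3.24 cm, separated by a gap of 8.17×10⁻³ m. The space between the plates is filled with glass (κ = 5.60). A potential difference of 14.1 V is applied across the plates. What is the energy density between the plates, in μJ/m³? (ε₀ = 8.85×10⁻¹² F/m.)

73.8 μJ/m³

E = V/d = 14.1 / 8.17×10⁻³ = 1.73×10³ V/m.
u = ½κε₀E² = ½ × 5.60 × 8.85×10⁻¹² × (1.73×10³)² = 7.38×10⁻⁵ J/m³.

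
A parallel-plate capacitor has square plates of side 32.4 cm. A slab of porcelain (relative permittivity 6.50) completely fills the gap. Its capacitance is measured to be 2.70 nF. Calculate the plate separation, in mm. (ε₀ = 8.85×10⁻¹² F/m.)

A = (32.4 cm)² = 0.105 m².
d = κε₀A/C = 6.50 × 8.85×10⁻¹² × 0.105 / 2.70×10⁻⁹ = 2.24×10⁻³ m.

2.24 mm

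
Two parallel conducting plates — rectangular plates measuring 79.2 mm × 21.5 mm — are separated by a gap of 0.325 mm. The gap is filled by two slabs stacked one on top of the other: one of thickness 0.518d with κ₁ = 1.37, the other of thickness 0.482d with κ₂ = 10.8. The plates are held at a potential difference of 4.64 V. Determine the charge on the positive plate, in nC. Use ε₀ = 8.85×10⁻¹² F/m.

A = 79.2 × 21.5 mm² = 1.70×10⁻³ m².
Stacked slabs ⇒ two capacitors in series, each with the full plate area.
C₁ = κ₁ε₀A/d₁ = 1.37 × 8.85×10⁻¹² × 1.70×10⁻³ / 1.68×10⁻⁴ = 1.23×10⁻¹⁰ F.
C₂ = κ₂ε₀A/d₂ = 10.8 × 8.85×10⁻¹² × 1.70×10⁻³ / 1.57×10⁻⁴ = 1.04×10⁻⁹ F.
C = (1/C₁ + 1/C₂)⁻¹ = 1.10×10⁻¹⁰ F.
Q = CV = 1.10×10⁻¹⁰ × 4.64 = 5.09×10⁻¹⁰ C.

Q ≈ 0.509 nC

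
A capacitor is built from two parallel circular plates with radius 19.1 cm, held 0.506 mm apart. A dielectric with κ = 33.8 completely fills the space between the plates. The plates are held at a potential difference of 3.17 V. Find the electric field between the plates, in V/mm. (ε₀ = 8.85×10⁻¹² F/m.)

E ≈ 6.26 V/mm

E = V/d = 3.17 / 5.06×10⁻⁴ = 6.26×10³ V/m.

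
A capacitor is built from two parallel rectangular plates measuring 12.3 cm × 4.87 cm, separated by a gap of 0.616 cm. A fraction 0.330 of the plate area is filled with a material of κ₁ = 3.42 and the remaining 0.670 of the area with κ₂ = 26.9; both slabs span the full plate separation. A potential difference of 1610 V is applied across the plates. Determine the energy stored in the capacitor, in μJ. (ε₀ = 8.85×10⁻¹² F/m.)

A = 12.3 × 4.87 cm² = 5.99×10⁻³ m².
Side-by-side slabs ⇒ two capacitors in parallel, each spanning the full gap.
C₁ = κ₁ε₀A₁/d = 3.42 × 8.85×10⁻¹² × 1.98×10⁻³ / 6.16×10⁻³ = 9.71×10⁻¹² F.
C₂ = κ₂ε₀A₂/d = 26.9 × 8.85×10⁻¹² × 4.01×10⁻³ / 6.16×10⁻³ = 1.55×10⁻¹⁰ F.
C = C₁ + C₂ = 1.65×10⁻¹⁰ F.
U = ½CV² = ½ × 1.65×10⁻¹⁰ × (1610)² = 2.14×10⁻⁴ J.

214 μJ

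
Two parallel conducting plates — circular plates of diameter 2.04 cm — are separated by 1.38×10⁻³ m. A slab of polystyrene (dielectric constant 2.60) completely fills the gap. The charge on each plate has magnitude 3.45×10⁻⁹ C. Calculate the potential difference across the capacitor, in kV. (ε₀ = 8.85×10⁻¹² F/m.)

0.633 kV

A = π(2.04/2 cm)² = 3.27×10⁻⁴ m².
C = κε₀A/d = 2.60 × 8.85×10⁻¹² × 3.27×10⁻⁴ / 1.38×10⁻³ = 5.45×10⁻¹² F.
V = Q/C = 3.45×10⁻⁹ / 5.45×10⁻¹² = 6.33×10² V.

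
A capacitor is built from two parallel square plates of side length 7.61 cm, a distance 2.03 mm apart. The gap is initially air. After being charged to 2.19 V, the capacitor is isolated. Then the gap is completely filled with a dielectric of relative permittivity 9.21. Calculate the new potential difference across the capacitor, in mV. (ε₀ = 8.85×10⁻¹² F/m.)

238 mV

A = (7.61 cm)² = 5.79×10⁻³ m².
Initially C₁ = ε₀A/d = 8.85×10⁻¹² × 5.79×10⁻³ / 2.03×10⁻³ = 2.52×10⁻¹¹ F.
V₁ = 2.19 V.
Isolated ⇒ Q is held fixed. C₂ = 9.21 C₁ and V = Q/C, so V₂/V₁ = C₁/C₂ = 0.109.
V₂ = 0.109 × 2.19 = 0.238 V.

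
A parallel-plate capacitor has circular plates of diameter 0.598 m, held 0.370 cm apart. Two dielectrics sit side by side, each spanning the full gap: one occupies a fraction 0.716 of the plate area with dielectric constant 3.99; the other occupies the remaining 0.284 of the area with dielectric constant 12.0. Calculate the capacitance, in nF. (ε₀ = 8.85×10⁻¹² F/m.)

A = π(0.598/2 m)² = 0.281 m².
Side-by-side slabs ⇒ two capacitors in parallel, each spanning the full gap.
C₁ = κ₁ε₀A₁/d = 3.99 × 8.85×10⁻¹² × 0.201 / 3.70×10⁻³ = 1.92×10⁻⁹ F.
C₂ = κ₂ε₀A₂/d = 12.0 × 8.85×10⁻¹² × 7.98×10⁻² / 3.70×10⁻³ = 2.29×10⁻⁹ F.
C = C₁ + C₂ = 4.21×10⁻⁹ F.

4.21 nF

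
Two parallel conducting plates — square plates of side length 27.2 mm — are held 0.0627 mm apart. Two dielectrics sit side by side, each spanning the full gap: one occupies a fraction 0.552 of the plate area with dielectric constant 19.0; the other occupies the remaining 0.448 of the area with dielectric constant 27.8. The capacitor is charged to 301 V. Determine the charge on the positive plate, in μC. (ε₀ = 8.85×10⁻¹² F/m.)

0.721 μC

A = (27.2 mm)² = 7.40×10⁻⁴ m².
Side-by-side slabs ⇒ two capacitors in parallel, each spanning the full gap.
C₁ = κ₁ε₀A₁/d = 19.0 × 8.85×10⁻¹² × 4.08×10⁻⁴ / 6.27×10⁻⁵ = 1.10×10⁻⁹ F.
C₂ = κ₂ε₀A₂/d = 27.8 × 8.85×10⁻¹² × 3.31×10⁻⁴ / 6.27×10⁻⁵ = 1.30×10⁻⁹ F.
C = C₁ + C₂ = 2.40×10⁻⁹ F.
Q = CV = 2.40×10⁻⁹ × 301 = 7.21×10⁻⁷ C.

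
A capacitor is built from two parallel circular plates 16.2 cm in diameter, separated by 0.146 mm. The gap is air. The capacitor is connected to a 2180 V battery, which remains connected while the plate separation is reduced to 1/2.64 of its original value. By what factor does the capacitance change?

C₂/C₁ ≈ 2.64

C = ε₀A/d scales as 1/d, so C₂/C₁ = d₁/d₂ = 2.64.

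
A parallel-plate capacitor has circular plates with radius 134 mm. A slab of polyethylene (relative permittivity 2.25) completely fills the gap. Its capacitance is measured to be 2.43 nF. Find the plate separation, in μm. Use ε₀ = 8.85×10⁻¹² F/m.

462 μm

A = π(134 mm)² = 5.64×10⁻² m².
d = κε₀A/C = 2.25 × 8.85×10⁻¹² × 5.64×10⁻² / 2.43×10⁻⁹ = 4.62×10⁻⁴ m.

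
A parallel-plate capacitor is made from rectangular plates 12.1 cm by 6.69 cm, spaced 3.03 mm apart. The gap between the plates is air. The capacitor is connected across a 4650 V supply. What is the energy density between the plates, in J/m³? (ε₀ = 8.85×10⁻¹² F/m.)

E = V/d = 4650 / 3.03×10⁻³ = 1.53×10⁶ V/m.
u = ½ε₀E² = ½ × 8.85×10⁻¹² × (1.53×10⁶)² = 10.4 J/m³.

10.4 J/m³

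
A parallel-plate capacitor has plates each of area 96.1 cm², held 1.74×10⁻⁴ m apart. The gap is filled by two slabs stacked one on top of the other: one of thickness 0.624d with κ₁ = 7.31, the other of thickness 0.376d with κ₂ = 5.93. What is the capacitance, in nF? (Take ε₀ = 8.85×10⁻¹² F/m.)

C ≈ 3.29 nF

A = 96.1 cm² = 9.61×10⁻³ m².
Stacked slabs ⇒ two capacitors in series, each with the full plate area.
C₁ = κ₁ε₀A/d₁ = 7.31 × 8.85×10⁻¹² × 9.61×10⁻³ / 1.09×10⁻⁴ = 5.73×10⁻⁹ F.
C₂ = κ₂ε₀A/d₂ = 5.93 × 8.85×10⁻¹² × 9.61×10⁻³ / 6.54×10⁻⁵ = 7.71×10⁻⁹ F.
C = (1/C₁ + 1/C₂)⁻¹ = 3.29×10⁻⁹ F.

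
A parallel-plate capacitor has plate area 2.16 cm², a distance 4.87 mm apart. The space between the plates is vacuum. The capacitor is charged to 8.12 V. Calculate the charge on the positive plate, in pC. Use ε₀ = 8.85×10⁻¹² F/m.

Q ≈ 3.19 pC

A = 2.16 cm² = 2.16×10⁻⁴ m².
C = ε₀A/d = 8.85×10⁻¹² × 2.16×10⁻⁴ / 4.87×10⁻³ = 3.93×10⁻¹³ F.
Q = CV = 3.93×10⁻¹³ × 8.12 = 3.19×10⁻¹² C.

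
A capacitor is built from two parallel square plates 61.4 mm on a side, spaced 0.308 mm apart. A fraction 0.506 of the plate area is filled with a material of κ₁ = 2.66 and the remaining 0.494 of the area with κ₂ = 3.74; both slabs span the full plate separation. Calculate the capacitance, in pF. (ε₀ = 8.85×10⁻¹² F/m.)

A = (61.4 mm)² = 3.77×10⁻³ m².
Side-by-side slabs ⇒ two capacitors in parallel, each spanning the full gap.
C₁ = κ₁ε₀A₁/d = 2.66 × 8.85×10⁻¹² × 1.91×10⁻³ / 3.08×10⁻⁴ = 1.46×10⁻¹⁰ F.
C₂ = κ₂ε₀A₂/d = 3.74 × 8.85×10⁻¹² × 1.86×10⁻³ / 3.08×10⁻⁴ = 2.00×10⁻¹⁰ F.
C = C₁ + C₂ = 3.46×10⁻¹⁰ F.

346 pF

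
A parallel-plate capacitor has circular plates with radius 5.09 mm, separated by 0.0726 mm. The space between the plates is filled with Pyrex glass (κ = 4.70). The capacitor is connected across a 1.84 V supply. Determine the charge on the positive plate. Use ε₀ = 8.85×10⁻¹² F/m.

85.8 pC

A = π(5.09 mm)² = 8.14×10⁻⁵ m².
C = κε₀A/d = 4.70 × 8.85×10⁻¹² × 8.14×10⁻⁵ / 7.26×10⁻⁵ = 4.66×10⁻¹¹ F.
Q = CV = 4.66×10⁻¹¹ × 1.84 = 8.58×10⁻¹¹ C.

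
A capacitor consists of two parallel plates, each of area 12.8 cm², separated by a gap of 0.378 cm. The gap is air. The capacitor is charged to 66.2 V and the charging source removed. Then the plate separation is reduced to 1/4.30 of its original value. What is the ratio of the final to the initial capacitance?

C₂/C₁ ≈ 4.30

C = ε₀A/d scales as 1/d, so C₂/C₁ = d₁/d₂ = 4.30.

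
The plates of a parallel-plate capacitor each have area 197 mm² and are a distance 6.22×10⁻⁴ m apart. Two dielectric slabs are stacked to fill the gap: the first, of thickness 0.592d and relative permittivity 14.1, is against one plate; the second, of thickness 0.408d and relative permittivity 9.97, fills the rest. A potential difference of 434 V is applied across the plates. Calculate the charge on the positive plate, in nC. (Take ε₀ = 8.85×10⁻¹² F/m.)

Q ≈ 14.7 nC

A = 197 mm² = 1.97×10⁻⁴ m².
Stacked slabs ⇒ two capacitors in series, each with the full plate area.
C₁ = κ₁ε₀A/d₁ = 14.1 × 8.85×10⁻¹² × 1.97×10⁻⁴ / 3.68×10⁻⁴ = 6.68×10⁻¹¹ F.
C₂ = κ₂ε₀A/d₂ = 9.97 × 8.85×10⁻¹² × 1.97×10⁻⁴ / 2.54×10⁻⁴ = 6.85×10⁻¹¹ F.
C = (1/C₁ + 1/C₂)⁻¹ = 3.38×10⁻¹¹ F.
Q = CV = 3.38×10⁻¹¹ × 434 = 1.47×10⁻⁸ C.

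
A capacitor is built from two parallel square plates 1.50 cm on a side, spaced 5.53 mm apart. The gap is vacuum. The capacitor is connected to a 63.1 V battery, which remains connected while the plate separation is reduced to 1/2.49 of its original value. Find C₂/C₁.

C = ε₀A/d scales as 1/d, so C₂/C₁ = d₁/d₂ = 2.49.

C₂/C₁ ≈ 2.49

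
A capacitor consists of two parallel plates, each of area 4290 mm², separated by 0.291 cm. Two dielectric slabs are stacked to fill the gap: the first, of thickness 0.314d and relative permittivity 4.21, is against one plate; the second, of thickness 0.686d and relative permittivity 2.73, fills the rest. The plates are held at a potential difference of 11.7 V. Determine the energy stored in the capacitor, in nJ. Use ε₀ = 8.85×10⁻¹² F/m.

A = 4290 mm² = 4.29×10⁻³ m².
Stacked slabs ⇒ two capacitors in series, each with the full plate area.
C₁ = κ₁ε₀A/d₁ = 4.21 × 8.85×10⁻¹² × 4.29×10⁻³ / 9.14×10⁻⁴ = 1.75×10⁻¹⁰ F.
C₂ = κ₂ε₀A/d₂ = 2.73 × 8.85×10⁻¹² × 4.29×10⁻³ / 2.00×10⁻³ = 5.19×10⁻¹¹ F.
C = (1/C₁ + 1/C₂)⁻¹ = 4.00×10⁻¹¹ F.
U = ½CV² = ½ × 4.00×10⁻¹¹ × (11.7)² = 2.74×10⁻⁹ J.

U ≈ 2.74 nJ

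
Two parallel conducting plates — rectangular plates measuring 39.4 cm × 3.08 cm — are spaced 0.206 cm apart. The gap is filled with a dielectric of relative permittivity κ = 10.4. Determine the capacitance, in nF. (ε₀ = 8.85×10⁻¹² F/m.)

0.542 nF

A = 39.4 × 3.08 cm² = 1.21×10⁻² m².
C = κε₀A/d = 10.4 × 8.85×10⁻¹² × 1.21×10⁻² / 2.06×10⁻³ = 5.42×10⁻¹⁰ F.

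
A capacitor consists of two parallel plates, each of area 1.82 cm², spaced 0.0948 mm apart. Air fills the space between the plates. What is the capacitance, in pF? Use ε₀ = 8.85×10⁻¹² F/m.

A = 1.82 cm² = 1.82×10⁻⁴ m².
C = ε₀A/d = 8.85×10⁻¹² × 1.82×10⁻⁴ / 9.48×10⁻⁵ = 1.70×10⁻¹¹ F.

C ≈ 17.0 pF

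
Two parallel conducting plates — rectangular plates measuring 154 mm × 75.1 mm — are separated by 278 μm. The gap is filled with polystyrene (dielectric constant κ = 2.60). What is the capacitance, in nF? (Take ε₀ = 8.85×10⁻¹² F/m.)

C ≈ 0.957 nF

A = 154 × 75.1 mm² = 1.16×10⁻² m².
C = κε₀A/d = 2.60 × 8.85×10⁻¹² × 1.16×10⁻² / 2.78×10⁻⁴ = 9.57×10⁻¹⁰ F.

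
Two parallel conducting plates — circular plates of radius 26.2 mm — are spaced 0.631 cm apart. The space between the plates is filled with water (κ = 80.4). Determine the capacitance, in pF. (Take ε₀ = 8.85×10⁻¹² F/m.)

243 pF

A = π(26.2 mm)² = 2.16×10⁻³ m².
C = κε₀A/d = 80.4 × 8.85×10⁻¹² × 2.16×10⁻³ / 6.31×10⁻³ = 2.43×10⁻¹⁰ F.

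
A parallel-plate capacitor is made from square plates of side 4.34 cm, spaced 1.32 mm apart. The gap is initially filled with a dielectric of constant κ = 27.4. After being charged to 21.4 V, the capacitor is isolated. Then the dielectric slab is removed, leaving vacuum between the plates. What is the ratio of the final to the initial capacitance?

0.0365

C = κε₀A/d scales with κ, so C₂/C₁ = 1/κ = 1/27.4 = 0.0365.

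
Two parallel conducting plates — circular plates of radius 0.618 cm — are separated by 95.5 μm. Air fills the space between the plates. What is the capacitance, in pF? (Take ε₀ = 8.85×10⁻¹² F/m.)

A = π(0.618 cm)² = 1.20×10⁻⁴ m².
C = ε₀A/d = 8.85×10⁻¹² × 1.20×10⁻⁴ / 9.55×10⁻⁵ = 1.11×10⁻¹¹ F.

C ≈ 11.1 pF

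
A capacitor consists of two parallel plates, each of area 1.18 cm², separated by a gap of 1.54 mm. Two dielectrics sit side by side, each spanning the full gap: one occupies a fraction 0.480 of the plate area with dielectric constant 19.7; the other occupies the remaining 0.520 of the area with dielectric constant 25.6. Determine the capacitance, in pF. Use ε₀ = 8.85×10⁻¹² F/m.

A = 1.18 cm² = 1.18×10⁻⁴ m².
Side-by-side slabs ⇒ two capacitors in parallel, each spanning the full gap.
C₁ = κ₁ε₀A₁/d = 19.7 × 8.85×10⁻¹² × 5.66×10⁻⁵ / 1.54×10⁻³ = 6.41×10⁻¹² F.
C₂ = κ₂ε₀A₂/d = 25.6 × 8.85×10⁻¹² × 6.14×10⁻⁵ / 1.54×10⁻³ = 9.03×10⁻¹² F.
C = C₁ + C₂ = 1.54×10⁻¹¹ F.

C ≈ 15.4 pF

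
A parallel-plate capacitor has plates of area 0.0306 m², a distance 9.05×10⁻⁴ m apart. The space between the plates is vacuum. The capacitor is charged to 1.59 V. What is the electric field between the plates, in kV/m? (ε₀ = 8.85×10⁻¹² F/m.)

E ≈ 1.76 kV/m

E = V/d = 1.59 / 9.05×10⁻⁴ = 1.76×10³ V/m.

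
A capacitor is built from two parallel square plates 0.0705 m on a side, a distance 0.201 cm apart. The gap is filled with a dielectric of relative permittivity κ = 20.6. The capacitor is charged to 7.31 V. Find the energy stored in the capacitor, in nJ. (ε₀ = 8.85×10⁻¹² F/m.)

U ≈ 12.0 nJ

A = (0.0705 m)² = 4.97×10⁻³ m².
C = κε₀A/d = 20.6 × 8.85×10⁻¹² × 4.97×10⁻³ / 2.01×10⁻³ = 4.51×10⁻¹⁰ F.
U = ½CV² = ½ × 4.51×10⁻¹⁰ × (7.31)² = 1.20×10⁻⁸ J.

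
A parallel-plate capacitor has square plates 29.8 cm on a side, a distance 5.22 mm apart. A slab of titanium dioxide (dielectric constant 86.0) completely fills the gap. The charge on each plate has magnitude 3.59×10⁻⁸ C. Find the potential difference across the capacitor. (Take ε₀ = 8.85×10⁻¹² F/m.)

A = (29.8 cm)² = 8.88×10⁻² m².
C = κε₀A/d = 86.0 × 8.85×10⁻¹² × 8.88×10⁻² / 5.22×10⁻³ = 1.29×10⁻⁸ F.
V = Q/C = 3.59×10⁻⁸ / 1.29×10⁻⁸ = 2.77 V.

2.77 V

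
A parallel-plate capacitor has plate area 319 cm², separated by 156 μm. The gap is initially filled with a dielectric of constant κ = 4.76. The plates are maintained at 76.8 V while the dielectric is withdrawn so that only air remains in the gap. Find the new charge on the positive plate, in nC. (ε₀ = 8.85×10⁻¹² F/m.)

A = 319 cm² = 3.19×10⁻² m².
Initially C₁ = κε₀A/d = 4.76 × 8.85×10⁻¹² × 3.19×10⁻² / 1.56×10⁻⁴ = 8.61×10⁻⁹ F.
Q₁ = 6.62×10⁻⁷ C.
Battery connected ⇒ V is held fixed. C₂ = 0.210 C₁ and Q = CV, so Q₂/Q₁ = C₂/C₁ = 0.210.
Q₂ = 0.210 × 6.62×10⁻⁷ = 1.39×10⁻⁷ C.

139 nC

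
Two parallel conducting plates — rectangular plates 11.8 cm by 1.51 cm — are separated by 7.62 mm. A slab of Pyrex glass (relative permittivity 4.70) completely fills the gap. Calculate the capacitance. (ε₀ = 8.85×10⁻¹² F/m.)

C ≈ 9.73 pF

A = 11.8 × 1.51 cm² = 1.78×10⁻³ m².
C = κε₀A/d = 4.70 × 8.85×10⁻¹² × 1.78×10⁻³ / 7.62×10⁻³ = 9.73×10⁻¹² F.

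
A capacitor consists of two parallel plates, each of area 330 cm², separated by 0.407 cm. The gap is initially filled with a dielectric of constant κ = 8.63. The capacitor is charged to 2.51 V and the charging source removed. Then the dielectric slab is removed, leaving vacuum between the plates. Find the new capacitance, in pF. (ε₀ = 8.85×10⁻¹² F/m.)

A = 330 cm² = 3.30×10⁻² m².
Initially C₁ = κε₀A/d = 8.63 × 8.85×10⁻¹² × 3.30×10⁻² / 4.07×10⁻³ = 6.19×10⁻¹⁰ F.
C = κε₀A/d scales with κ, so C₂/C₁ = 1/κ = 1/8.63 = 0.116.
C₂ = 0.116 × 6.19×10⁻¹⁰ = 7.18×10⁻¹¹ F.

C ≈ 71.8 pF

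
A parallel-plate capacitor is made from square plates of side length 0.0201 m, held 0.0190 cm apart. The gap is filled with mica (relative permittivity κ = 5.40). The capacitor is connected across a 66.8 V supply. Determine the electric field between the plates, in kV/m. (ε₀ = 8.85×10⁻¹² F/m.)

E = V/d = 66.8 / 1.90×10⁻⁴ = 3.52×10⁵ V/m.

E ≈ 352 kV/m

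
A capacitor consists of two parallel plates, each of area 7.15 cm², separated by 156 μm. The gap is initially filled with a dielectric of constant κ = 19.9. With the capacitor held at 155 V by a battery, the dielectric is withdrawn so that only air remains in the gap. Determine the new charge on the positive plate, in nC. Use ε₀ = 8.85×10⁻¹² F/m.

A = 7.15 cm² = 7.15×10⁻⁴ m².
Initially C₁ = κε₀A/d = 19.9 × 8.85×10⁻¹² × 7.15×10⁻⁴ / 1.56×10⁻⁴ = 8.07×10⁻¹⁰ F.
Q₁ = 1.25×10⁻⁷ C.
Battery connected ⇒ V is held fixed. C₂ = 0.0503 C₁ and Q = CV, so Q₂/Q₁ = C₂/C₁ = 0.0503.
Q₂ = 0.0503 × 1.25×10⁻⁷ = 6.29×10⁻⁹ C.

6.29 nC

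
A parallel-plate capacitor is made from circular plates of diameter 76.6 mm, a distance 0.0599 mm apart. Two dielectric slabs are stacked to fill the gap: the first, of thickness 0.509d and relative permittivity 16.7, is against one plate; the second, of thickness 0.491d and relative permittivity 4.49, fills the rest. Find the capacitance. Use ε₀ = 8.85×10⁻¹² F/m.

A = π(76.6/2 mm)² = 4.61×10⁻³ m².
Stacked slabs ⇒ two capacitors in series, each with the full plate area.
C₁ = κ₁ε₀A/d₁ = 16.7 × 8.85×10⁻¹² × 4.61×10⁻³ / 3.05×10⁻⁵ = 2.23×10⁻⁸ F.
C₂ = κ₂ε₀A/d₂ = 4.49 × 8.85×10⁻¹² × 4.61×10⁻³ / 2.94×10⁻⁵ = 6.23×10⁻⁹ F.
C = (1/C₁ + 1/C₂)⁻¹ = 4.87×10⁻⁹ F.

C ≈ 4.87 nF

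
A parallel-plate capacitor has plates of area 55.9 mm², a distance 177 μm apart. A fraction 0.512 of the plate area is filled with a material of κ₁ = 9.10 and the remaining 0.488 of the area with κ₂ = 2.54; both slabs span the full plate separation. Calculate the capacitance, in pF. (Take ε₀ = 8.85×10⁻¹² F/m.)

A = 55.9 mm² = 5.59×10⁻⁵ m².
Side-by-side slabs ⇒ two capacitors in parallel, each spanning the full gap.
C₁ = κ₁ε₀A₁/d = 9.10 × 8.85×10⁻¹² × 2.86×10⁻⁵ / 1.77×10⁻⁴ = 1.30×10⁻¹¹ F.
C₂ = κ₂ε₀A₂/d = 2.54 × 8.85×10⁻¹² × 2.73×10⁻⁵ / 1.77×10⁻⁴ = 3.46×10⁻¹² F.
C = C₁ + C₂ = 1.65×10⁻¹¹ F.

C ≈ 16.5 pF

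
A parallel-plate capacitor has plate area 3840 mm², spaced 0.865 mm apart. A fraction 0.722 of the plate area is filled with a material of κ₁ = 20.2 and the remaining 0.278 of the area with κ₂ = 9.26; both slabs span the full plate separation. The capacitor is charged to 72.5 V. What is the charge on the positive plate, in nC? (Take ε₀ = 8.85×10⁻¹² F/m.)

A = 3840 mm² = 3.84×10⁻³ m².
Side-by-side slabs ⇒ two capacitors in parallel, each spanning the full gap.
C₁ = κ₁ε₀A₁/d = 20.2 × 8.85×10⁻¹² × 2.77×10⁻³ / 8.65×10⁻⁴ = 5.73×10⁻¹⁰ F.
C₂ = κ₂ε₀A₂/d = 9.26 × 8.85×10⁻¹² × 1.07×10⁻³ / 8.65×10⁻⁴ = 1.01×10⁻¹⁰ F.
C = C₁ + C₂ = 6.74×10⁻¹⁰ F.
Q = CV = 6.74×10⁻¹⁰ × 72.5 = 4.89×10⁻⁸ C.

48.9 nC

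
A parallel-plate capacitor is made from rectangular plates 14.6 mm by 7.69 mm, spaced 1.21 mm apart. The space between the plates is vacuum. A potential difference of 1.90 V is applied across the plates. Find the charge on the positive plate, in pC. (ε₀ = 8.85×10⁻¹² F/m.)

1.56 pC

A = 14.6 × 7.69 mm² = 1.12×10⁻⁴ m².
C = ε₀A/d = 8.85×10⁻¹² × 1.12×10⁻⁴ / 1.21×10⁻³ = 8.21×10⁻¹³ F.
Q = CV = 8.21×10⁻¹³ × 1.90 = 1.56×10⁻¹² C.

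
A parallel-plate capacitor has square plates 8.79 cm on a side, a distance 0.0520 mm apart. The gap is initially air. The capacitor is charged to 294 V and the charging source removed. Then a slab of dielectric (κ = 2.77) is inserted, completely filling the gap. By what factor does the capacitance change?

C = κε₀A/d scales with κ, so C₂/C₁ = κ = 2.77.

2.77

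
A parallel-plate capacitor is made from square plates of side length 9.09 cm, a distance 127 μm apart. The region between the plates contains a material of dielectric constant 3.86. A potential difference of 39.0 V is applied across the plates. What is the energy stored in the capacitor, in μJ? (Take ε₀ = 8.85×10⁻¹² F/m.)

1.69 μJ

A = (9.09 cm)² = 8.26×10⁻³ m².
C = κε₀A/d = 3.86 × 8.85×10⁻¹² × 8.26×10⁻³ / 1.27×10⁻⁴ = 2.22×10⁻⁹ F.
U = ½CV² = ½ × 2.22×10⁻⁹ × (39.0)² = 1.69×10⁻⁶ J.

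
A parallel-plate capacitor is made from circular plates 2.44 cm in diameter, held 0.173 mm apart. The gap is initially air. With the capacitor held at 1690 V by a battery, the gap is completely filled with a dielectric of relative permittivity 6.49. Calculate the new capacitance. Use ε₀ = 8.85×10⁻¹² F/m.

A = π(2.44/2 cm)² = 4.68×10⁻⁴ m².
Initially C₁ = ε₀A/d = 8.85×10⁻¹² × 4.68×10⁻⁴ / 1.73×10⁻⁴ = 2.39×10⁻¹¹ F.
C = κε₀A/d scales with κ, so C₂/C₁ = κ = 6.49.
C₂ = 6.49 × 2.39×10⁻¹¹ = 1.55×10⁻¹⁰ F.

155 pF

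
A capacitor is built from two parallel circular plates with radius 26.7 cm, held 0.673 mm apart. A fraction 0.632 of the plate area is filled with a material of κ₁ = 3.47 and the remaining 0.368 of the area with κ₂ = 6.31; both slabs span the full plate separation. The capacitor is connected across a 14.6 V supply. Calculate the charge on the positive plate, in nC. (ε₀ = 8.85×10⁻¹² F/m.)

A = π(26.7 cm)² = 0.224 m².
Side-by-side slabs ⇒ two capacitors in parallel, each spanning the full gap.
C₁ = κ₁ε₀A₁/d = 3.47 × 8.85×10⁻¹² × 0.142 / 6.73×10⁻⁴ = 6.46×10⁻⁹ F.
C₂ = κ₂ε₀A₂/d = 6.31 × 8.85×10⁻¹² × 8.24×10⁻² / 6.73×10⁻⁴ = 6.84×10⁻⁹ F.
C = C₁ + C₂ = 1.33×10⁻⁸ F.
Q = CV = 1.33×10⁻⁸ × 14.6 = 1.94×10⁻⁷ C.

Q ≈ 194 nC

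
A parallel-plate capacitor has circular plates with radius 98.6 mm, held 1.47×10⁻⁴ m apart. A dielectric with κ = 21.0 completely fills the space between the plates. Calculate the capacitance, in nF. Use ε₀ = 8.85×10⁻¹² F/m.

38.6 nF

A = π(98.6 mm)² = 3.05×10⁻² m².
C = κε₀A/d = 21.0 × 8.85×10⁻¹² × 3.05×10⁻² / 1.47×10⁻⁴ = 3.86×10⁻⁸ F.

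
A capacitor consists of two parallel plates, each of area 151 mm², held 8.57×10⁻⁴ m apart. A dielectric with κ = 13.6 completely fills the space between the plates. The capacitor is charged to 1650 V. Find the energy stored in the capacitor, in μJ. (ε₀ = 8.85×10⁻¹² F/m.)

U ≈ 28.9 μJ

A = 151 mm² = 1.51×10⁻⁴ m².
C = κε₀A/d = 13.6 × 8.85×10⁻¹² × 1.51×10⁻⁴ / 8.57×10⁻⁴ = 2.12×10⁻¹¹ F.
U = ½CV² = ½ × 2.12×10⁻¹¹ × (1650)² = 2.89×10⁻⁵ J.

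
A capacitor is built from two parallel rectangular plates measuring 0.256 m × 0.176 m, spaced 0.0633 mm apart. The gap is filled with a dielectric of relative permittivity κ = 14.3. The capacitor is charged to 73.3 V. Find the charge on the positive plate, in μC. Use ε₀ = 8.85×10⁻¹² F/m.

Q ≈ 6.60 μC

A = 0.256 × 0.176 m² = 4.51×10⁻² m².
C = κε₀A/d = 14.3 × 8.85×10⁻¹² × 4.51×10⁻² / 6.33×10⁻⁵ = 9.01×10⁻⁸ F.
Q = CV = 9.01×10⁻⁸ × 73.3 = 6.60×10⁻⁶ C.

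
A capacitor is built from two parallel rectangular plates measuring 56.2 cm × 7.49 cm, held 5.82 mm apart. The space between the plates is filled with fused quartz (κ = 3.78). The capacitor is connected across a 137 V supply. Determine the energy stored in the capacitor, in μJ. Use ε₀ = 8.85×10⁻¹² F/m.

A = 56.2 × 7.49 cm² = 4.21×10⁻² m².
C = κε₀A/d = 3.78 × 8.85×10⁻¹² × 4.21×10⁻² / 5.82×10⁻³ = 2.42×10⁻¹⁰ F.
U = ½CV² = ½ × 2.42×10⁻¹⁰ × (137)² = 2.27×10⁻⁶ J.

2.27 μJ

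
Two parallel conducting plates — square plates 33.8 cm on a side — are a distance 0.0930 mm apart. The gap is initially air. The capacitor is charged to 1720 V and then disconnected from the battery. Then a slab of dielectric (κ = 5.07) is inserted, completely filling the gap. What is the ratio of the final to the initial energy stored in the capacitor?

Isolated ⇒ Q is held fixed.
C₂ = 5.07 C₁ and U = Q²/(2C), so U₂/U₁ = C₁/C₂ = 0.197.

0.197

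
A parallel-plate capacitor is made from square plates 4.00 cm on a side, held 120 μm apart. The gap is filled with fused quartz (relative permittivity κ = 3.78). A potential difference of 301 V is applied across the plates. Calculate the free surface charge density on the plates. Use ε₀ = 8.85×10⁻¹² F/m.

A = (4.00 cm)² = 1.60×10⁻³ m².
C = κε₀A/d = 3.78 × 8.85×10⁻¹² × 1.60×10⁻³ / 1.20×10⁻⁴ = 4.46×10⁻¹⁰ F.
σ = Q/A = CV/A = 4.46×10⁻¹⁰ × 301 / 1.60×10⁻³ = 8.39×10⁻⁵ C/m².

83.9 μC/m²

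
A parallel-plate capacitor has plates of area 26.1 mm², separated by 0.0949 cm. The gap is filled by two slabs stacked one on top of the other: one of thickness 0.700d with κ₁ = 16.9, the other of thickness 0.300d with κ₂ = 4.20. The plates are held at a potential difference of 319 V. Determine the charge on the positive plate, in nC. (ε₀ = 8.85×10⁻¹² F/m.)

A = 26.1 mm² = 2.61×10⁻⁵ m².
Stacked slabs ⇒ two capacitors in series, each with the full plate area.
C₁ = κ₁ε₀A/d₁ = 16.9 × 8.85×10⁻¹² × 2.61×10⁻⁵ / 6.64×10⁻⁴ = 5.88×10⁻¹² F.
C₂ = κ₂ε₀A/d₂ = 4.20 × 8.85×10⁻¹² × 2.61×10⁻⁵ / 2.85×10⁻⁴ = 3.41×10⁻¹² F.
C = (1/C₁ + 1/C₂)⁻¹ = 2.16×10⁻¹² F.
Q = CV = 2.16×10⁻¹² × 319 = 6.88×10⁻¹⁰ C.

0.688 nC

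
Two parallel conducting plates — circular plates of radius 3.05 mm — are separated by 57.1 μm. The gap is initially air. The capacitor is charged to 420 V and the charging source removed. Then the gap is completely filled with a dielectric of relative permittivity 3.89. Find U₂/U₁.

Isolated ⇒ Q is held fixed.
C₂ = 3.89 C₁ and U = Q²/(2C), so U₂/U₁ = C₁/C₂ = 0.257.

0.257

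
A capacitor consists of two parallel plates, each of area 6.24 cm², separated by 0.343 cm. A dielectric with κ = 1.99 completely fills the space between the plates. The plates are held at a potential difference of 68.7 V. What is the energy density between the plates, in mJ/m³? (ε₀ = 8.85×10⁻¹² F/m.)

u ≈ 3.53 mJ/m³

E = V/d = 68.7 / 3.43×10⁻³ = 2.00×10⁴ V/m.
u = ½κε₀E² = ½ × 1.99 × 8.85×10⁻¹² × (2.00×10⁴)² = 3.53×10⁻³ J/m³.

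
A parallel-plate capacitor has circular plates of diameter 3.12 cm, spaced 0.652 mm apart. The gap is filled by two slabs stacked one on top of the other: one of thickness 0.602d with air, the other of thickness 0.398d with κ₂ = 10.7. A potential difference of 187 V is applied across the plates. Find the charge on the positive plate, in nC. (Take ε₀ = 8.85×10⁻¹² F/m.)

Q ≈ 3.04 nC

A = π(3.12/2 cm)² = 7.65×10⁻⁴ m².
Stacked slabs ⇒ two capacitors in series, each with the full plate area.
C₁ = κ₁ε₀A/d₁ = 1.00 × 8.85×10⁻¹² × 7.65×10⁻⁴ / 3.93×10⁻⁴ = 1.72×10⁻¹¹ F.
C₂ = κ₂ε₀A/d₂ = 10.7 × 8.85×10⁻¹² × 7.65×10⁻⁴ / 2.59×10⁻⁴ = 2.79×10⁻¹⁰ F.
C = (1/C₁ + 1/C₂)⁻¹ = 1.62×10⁻¹¹ F.
Q = CV = 1.62×10⁻¹¹ × 187 = 3.04×10⁻⁹ C.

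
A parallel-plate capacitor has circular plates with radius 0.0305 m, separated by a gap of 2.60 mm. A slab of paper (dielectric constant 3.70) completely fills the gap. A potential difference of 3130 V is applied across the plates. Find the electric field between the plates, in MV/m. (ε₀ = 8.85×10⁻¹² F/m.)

E = V/d = 3130 / 2.60×10⁻³ = 1.20×10⁶ V/m.

E ≈ 1.20 MV/m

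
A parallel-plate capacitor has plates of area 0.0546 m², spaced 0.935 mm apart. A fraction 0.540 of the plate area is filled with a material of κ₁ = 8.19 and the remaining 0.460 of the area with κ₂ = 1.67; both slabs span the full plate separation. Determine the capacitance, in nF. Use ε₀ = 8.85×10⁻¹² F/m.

2.68 nF

Side-by-side slabs ⇒ two capacitors in parallel, each spanning the full gap.
C₁ = κ₁ε₀A₁/d = 8.19 × 8.85×10⁻¹² × 2.95×10⁻² / 9.35×10⁻⁴ = 2.29×10⁻⁹ F.
C₂ = κ₂ε₀A₂/d = 1.67 × 8.85×10⁻¹² × 2.51×10⁻² / 9.35×10⁻⁴ = 3.97×10⁻¹⁰ F.
C = C₁ + C₂ = 2.68×10⁻⁹ F.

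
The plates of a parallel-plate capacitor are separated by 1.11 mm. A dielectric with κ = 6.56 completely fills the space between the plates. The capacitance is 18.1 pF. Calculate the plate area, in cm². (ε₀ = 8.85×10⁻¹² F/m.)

3.46 cm²

A = Cd/(κε₀) = 1.81×10⁻¹¹ × 1.11×10⁻³ / (6.56 × 8.85×10⁻¹²) = 3.46×10⁻⁴ m².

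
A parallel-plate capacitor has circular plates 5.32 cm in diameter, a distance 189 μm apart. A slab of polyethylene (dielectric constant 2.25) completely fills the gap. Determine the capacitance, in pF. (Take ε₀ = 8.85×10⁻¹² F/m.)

A = π(5.32/2 cm)² = 2.22×10⁻³ m².
C = κε₀A/d = 2.25 × 8.85×10⁻¹² × 2.22×10⁻³ / 1.89×10⁻⁴ = 2.34×10⁻¹⁰ F.

C ≈ 234 pF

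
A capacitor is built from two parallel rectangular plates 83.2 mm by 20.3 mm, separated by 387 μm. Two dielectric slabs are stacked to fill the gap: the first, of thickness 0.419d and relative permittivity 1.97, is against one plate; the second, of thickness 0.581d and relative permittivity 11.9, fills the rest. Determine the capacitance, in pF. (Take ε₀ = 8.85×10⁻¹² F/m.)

148 pF

A = 83.2 × 20.3 mm² = 1.69×10⁻³ m².
Stacked slabs ⇒ two capacitors in series, each with the full plate area.
C₁ = κ₁ε₀A/d₁ = 1.97 × 8.85×10⁻¹² × 1.69×10⁻³ / 1.62×10⁻⁴ = 1.82×10⁻¹⁰ F.
C₂ = κ₂ε₀A/d₂ = 11.9 × 8.85×10⁻¹² × 1.69×10⁻³ / 2.25×10⁻⁴ = 7.91×10⁻¹⁰ F.
C = (1/C₁ + 1/C₂)⁻¹ = 1.48×10⁻¹⁰ F.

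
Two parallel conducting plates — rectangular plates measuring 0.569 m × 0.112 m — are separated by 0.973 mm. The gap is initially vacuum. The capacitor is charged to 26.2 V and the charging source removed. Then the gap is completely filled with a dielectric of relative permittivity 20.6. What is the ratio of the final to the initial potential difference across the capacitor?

0.0485

Isolated ⇒ Q is held fixed.
C₂ = 20.6 C₁ and V = Q/C, so V₂/V₁ = C₁/C₂ = 0.0485.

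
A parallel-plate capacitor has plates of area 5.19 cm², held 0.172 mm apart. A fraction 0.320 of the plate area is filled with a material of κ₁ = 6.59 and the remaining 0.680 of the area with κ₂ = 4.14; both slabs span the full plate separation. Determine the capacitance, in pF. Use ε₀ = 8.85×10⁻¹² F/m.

A = 5.19 cm² = 5.19×10⁻⁴ m².
Side-by-side slabs ⇒ two capacitors in parallel, each spanning the full gap.
C₁ = κ₁ε₀A₁/d = 6.59 × 8.85×10⁻¹² × 1.66×10⁻⁴ / 1.72×10⁻⁴ = 5.63×10⁻¹¹ F.
C₂ = κ₂ε₀A₂/d = 4.14 × 8.85×10⁻¹² × 3.53×10⁻⁴ / 1.72×10⁻⁴ = 7.52×10⁻¹¹ F.
C = C₁ + C₂ = 1.31×10⁻¹⁰ F.

C ≈ 131 pF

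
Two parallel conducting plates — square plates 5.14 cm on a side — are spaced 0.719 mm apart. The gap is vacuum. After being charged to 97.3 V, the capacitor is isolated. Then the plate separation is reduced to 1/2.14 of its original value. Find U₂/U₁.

U₂/U₁ ≈ 0.467

Isolated ⇒ Q is held fixed.
C₂ = 2.14 C₁ and U = Q²/(2C), so U₂/U₁ = C₁/C₂ = 0.467.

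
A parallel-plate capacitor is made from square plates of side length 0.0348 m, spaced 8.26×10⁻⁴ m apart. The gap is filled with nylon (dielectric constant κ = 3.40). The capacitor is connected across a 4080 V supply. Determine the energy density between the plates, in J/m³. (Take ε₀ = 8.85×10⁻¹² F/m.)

367 J/m³

E = V/d = 4080 / 8.26×10⁻⁴ = 4.94×10⁶ V/m.
u = ½κε₀E² = ½ × 3.40 × 8.85×10⁻¹² × (4.94×10⁶)² = 3.67×10² J/m³.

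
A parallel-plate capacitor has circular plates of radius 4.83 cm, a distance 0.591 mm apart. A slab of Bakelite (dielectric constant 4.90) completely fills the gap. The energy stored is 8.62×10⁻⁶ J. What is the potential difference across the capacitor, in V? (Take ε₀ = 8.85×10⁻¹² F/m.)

V ≈ 179 V

A = π(4.83 cm)² = 7.33×10⁻³ m².
C = κε₀A/d = 4.90 × 8.85×10⁻¹² × 7.33×10⁻³ / 5.91×10⁻⁴ = 5.38×10⁻¹⁰ F.
V = √(2U/C) = √(2 × 8.62×10⁻⁶ / 5.38×10⁻¹⁰) = 1.79×10² V.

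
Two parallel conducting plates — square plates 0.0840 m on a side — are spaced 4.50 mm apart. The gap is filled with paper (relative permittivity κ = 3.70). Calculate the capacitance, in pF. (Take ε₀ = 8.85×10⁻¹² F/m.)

A = (0.0840 m)² = 7.06×10⁻³ m².
C = κε₀A/d = 3.70 × 8.85×10⁻¹² × 7.06×10⁻³ / 4.50×10⁻³ = 5.13×10⁻¹¹ F.

51.3 pF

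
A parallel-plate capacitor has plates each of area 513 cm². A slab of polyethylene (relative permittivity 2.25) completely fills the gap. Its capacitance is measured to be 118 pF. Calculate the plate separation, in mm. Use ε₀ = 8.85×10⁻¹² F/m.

8.66 mm

A = 513 cm² = 5.13×10⁻² m².
d = κε₀A/C = 2.25 × 8.85×10⁻¹² × 5.13×10⁻² / 1.18×10⁻¹⁰ = 8.66×10⁻³ m.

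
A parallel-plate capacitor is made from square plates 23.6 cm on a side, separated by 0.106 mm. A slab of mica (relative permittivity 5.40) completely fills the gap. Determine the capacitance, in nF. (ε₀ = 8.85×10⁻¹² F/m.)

A = (23.6 cm)² = 5.57×10⁻² m².
C = κε₀A/d = 5.40 × 8.85×10⁻¹² × 5.57×10⁻² / 1.06×10⁻⁴ = 2.51×10⁻⁸ F.

C ≈ 25.1 nF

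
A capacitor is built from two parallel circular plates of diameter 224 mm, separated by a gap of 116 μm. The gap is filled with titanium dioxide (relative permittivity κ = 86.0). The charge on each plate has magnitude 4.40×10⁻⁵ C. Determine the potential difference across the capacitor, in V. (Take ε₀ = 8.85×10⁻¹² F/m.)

170 V

A = π(224/2 mm)² = 3.94×10⁻² m².
C = κε₀A/d = 86.0 × 8.85×10⁻¹² × 3.94×10⁻² / 1.16×10⁻⁴ = 2.59×10⁻⁷ F.
V = Q/C = 4.40×10⁻⁵ / 2.59×10⁻⁷ = 1.70×10² V.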